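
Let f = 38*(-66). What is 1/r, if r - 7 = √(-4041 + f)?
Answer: 7/6598 - I*√6549/6598 ≈ 0.0010609 - 0.012265*I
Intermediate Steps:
f = -2508
r = 7 + I*√6549 (r = 7 + √(-4041 - 2508) = 7 + √(-6549) = 7 + I*√6549 ≈ 7.0 + 80.926*I)
1/r = 1/(7 + I*√6549)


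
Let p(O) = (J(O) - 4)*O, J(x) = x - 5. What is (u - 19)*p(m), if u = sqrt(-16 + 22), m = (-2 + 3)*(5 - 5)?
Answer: 0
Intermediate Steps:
J(x) = -5 + x
m = 0 (m = 1*0 = 0)
u = sqrt(6) ≈ 2.4495
p(O) = O*(-9 + O) (p(O) = ((-5 + O) - 4)*O = (-9 + O)*O = O*(-9 + O))
(u - 19)*p(m) = (sqrt(6) - 19)*(0*(-9 + 0)) = (-19 + sqrt(6))*(0*(-9)) = (-19 + sqrt(6))*0 = 0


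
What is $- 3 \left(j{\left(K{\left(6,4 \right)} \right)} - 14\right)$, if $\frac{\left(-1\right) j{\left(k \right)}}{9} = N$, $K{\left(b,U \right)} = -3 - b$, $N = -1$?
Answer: $15$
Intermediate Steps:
$j{\left(k \right)} = 9$ ($j{\left(k \right)} = \left(-9\right) \left(-1\right) = 9$)
$- 3 \left(j{\left(K{\left(6,4 \right)} \right)} - 14\right) = - 3 \left(9 - 14\right) = \left(-3\right) \left(-5\right) = 15$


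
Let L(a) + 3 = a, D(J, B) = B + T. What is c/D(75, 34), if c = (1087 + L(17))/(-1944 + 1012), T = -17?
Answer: -1101/15844 ≈ -0.069490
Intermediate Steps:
D(J, B) = -17 + B (D(J, B) = B - 17 = -17 + B)
L(a) = -3 + a
c = -1101/932 (c = (1087 + (-3 + 17))/(-1944 + 1012) = (1087 + 14)/(-932) = 1101*(-1/932) = -1101/932 ≈ -1.1813)
c/D(75, 34) = -1101/(932*(-17 + 34)) = -1101/932/17 = -1101/932*1/17 = -1101/15844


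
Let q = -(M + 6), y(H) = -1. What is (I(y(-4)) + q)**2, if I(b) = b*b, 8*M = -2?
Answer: 361/16 ≈ 22.563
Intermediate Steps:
M = -1/4 (M = (1/8)*(-2) = -1/4 ≈ -0.25000)
I(b) = b**2
q = -23/4 (q = -(-1/4 + 6) = -1*23/4 = -23/4 ≈ -5.7500)
(I(y(-4)) + q)**2 = ((-1)**2 - 23/4)**2 = (1 - 23/4)**2 = (-19/4)**2 = 361/16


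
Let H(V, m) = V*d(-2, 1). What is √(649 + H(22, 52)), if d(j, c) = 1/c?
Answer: √671 ≈ 25.904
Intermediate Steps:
H(V, m) = V (H(V, m) = V/1 = V*1 = V)
√(649 + H(22, 52)) = √(649 + 22) = √671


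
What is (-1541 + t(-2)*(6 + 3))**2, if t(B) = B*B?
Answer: 2265025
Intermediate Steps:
t(B) = B**2
(-1541 + t(-2)*(6 + 3))**2 = (-1541 + (-2)**2*(6 + 3))**2 = (-1541 + 4*9)**2 = (-1541 + 36)**2 = (-1505)**2 = 2265025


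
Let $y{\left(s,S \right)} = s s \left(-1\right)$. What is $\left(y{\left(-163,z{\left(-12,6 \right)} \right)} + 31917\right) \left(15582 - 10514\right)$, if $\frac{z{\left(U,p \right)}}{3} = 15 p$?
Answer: $27103664$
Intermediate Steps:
$z{\left(U,p \right)} = 45 p$ ($z{\left(U,p \right)} = 3 \cdot 15 p = 45 p$)
$y{\left(s,S \right)} = - s^{2}$ ($y{\left(s,S \right)} = s^{2} \left(-1\right) = - s^{2}$)
$\left(y{\left(-163,z{\left(-12,6 \right)} \right)} + 31917\right) \left(15582 - 10514\right) = \left(- \left(-163\right)^{2} + 31917\right) \left(15582 - 10514\right) = \left(\left(-1\right) 26569 + 31917\right) 5068 = \left(-26569 + 31917\right) 5068 = 5348 \cdot 5068 = 27103664$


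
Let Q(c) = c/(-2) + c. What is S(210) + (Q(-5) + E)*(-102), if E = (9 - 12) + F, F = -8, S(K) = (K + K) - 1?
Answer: 1796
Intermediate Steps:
S(K) = -1 + 2*K (S(K) = 2*K - 1 = -1 + 2*K)
Q(c) = c/2 (Q(c) = c*(-½) + c = -c/2 + c = c/2)
E = -11 (E = (9 - 12) - 8 = -3 - 8 = -11)
S(210) + (Q(-5) + E)*(-102) = (-1 + 2*210) + ((½)*(-5) - 11)*(-102) = (-1 + 420) + (-5/2 - 11)*(-102) = 419 - 27/2*(-102) = 419 + 1377 = 1796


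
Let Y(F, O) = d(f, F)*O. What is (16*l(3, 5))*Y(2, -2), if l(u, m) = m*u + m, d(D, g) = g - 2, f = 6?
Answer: 0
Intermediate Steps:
d(D, g) = -2 + g
Y(F, O) = O*(-2 + F) (Y(F, O) = (-2 + F)*O = O*(-2 + F))
l(u, m) = m + m*u
(16*l(3, 5))*Y(2, -2) = (16*(5*(1 + 3)))*(-2*(-2 + 2)) = (16*(5*4))*(-2*0) = (16*20)*0 = 320*0 = 0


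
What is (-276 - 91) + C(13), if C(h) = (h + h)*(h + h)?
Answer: 309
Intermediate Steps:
C(h) = 4*h**2 (C(h) = (2*h)*(2*h) = 4*h**2)
(-276 - 91) + C(13) = (-276 - 91) + 4*13**2 = -367 + 4*169 = -367 + 676 = 309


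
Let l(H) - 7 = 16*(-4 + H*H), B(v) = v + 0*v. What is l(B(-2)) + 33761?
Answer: 33768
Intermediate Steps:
B(v) = v (B(v) = v + 0 = v)
l(H) = -57 + 16*H**2 (l(H) = 7 + 16*(-4 + H*H) = 7 + 16*(-4 + H**2) = 7 + (-64 + 16*H**2) = -57 + 16*H**2)
l(B(-2)) + 33761 = (-57 + 16*(-2)**2) + 33761 = (-57 + 16*4) + 33761 = (-57 + 64) + 33761 = 7 + 33761 = 33768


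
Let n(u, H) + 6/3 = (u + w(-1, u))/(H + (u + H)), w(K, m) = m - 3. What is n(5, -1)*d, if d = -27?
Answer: -9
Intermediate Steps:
w(K, m) = -3 + m
n(u, H) = -2 + (-3 + 2*u)/(u + 2*H) (n(u, H) = -2 + (u + (-3 + u))/(H + (u + H)) = -2 + (-3 + 2*u)/(H + (H + u)) = -2 + (-3 + 2*u)/(u + 2*H))
n(5, -1)*d = ((-3 - 4*(-1))/(5 + 2*(-1)))*(-27) = ((-3 + 4)/(5 - 2))*(-27) = (1/3)*(-27) = ((⅓)*1)*(-27) = (⅓)*(-27) = -9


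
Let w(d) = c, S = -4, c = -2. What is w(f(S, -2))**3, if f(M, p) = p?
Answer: -8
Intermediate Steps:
w(d) = -2
w(f(S, -2))**3 = (-2)**3 = -8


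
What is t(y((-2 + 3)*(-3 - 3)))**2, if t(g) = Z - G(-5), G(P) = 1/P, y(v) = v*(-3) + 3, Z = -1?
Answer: 16/25 ≈ 0.64000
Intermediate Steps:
y(v) = 3 - 3*v (y(v) = -3*v + 3 = 3 - 3*v)
G(P) = 1/P
t(g) = -4/5 (t(g) = -1 - 1/(-5) = -1 - 1*(-1/5) = -1 + 1/5 = -4/5)
t(y((-2 + 3)*(-3 - 3)))**2 = (-4/5)**2 = 16/25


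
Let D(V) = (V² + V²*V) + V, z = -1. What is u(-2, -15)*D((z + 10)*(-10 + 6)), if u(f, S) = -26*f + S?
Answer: -1679652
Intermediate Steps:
u(f, S) = S - 26*f
D(V) = V + V² + V³ (D(V) = (V² + V³) + V = V + V² + V³)
u(-2, -15)*D((z + 10)*(-10 + 6)) = (-15 - 26*(-2))*(((-1 + 10)*(-10 + 6))*(1 + (-1 + 10)*(-10 + 6) + ((-1 + 10)*(-10 + 6))²)) = (-15 + 52)*((9*(-4))*(1 + 9*(-4) + (9*(-4))²)) = 37*(-36*(1 - 36 + (-36)²)) = 37*(-36*(1 - 36 + 1296)) = 37*(-36*1261) = 37*(-45396) = -1679652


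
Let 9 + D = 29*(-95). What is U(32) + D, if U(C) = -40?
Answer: -2804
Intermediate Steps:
D = -2764 (D = -9 + 29*(-95) = -9 - 2755 = -2764)
U(32) + D = -40 - 2764 = -2804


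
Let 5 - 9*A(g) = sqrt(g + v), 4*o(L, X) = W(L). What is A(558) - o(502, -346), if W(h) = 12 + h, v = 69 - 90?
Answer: -2303/18 - sqrt(537)/9 ≈ -130.52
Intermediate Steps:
v = -21
o(L, X) = 3 + L/4 (o(L, X) = (12 + L)/4 = 3 + L/4)
A(g) = 5/9 - sqrt(-21 + g)/9 (A(g) = 5/9 - sqrt(g - 21)/9 = 5/9 - sqrt(-21 + g)/9)
A(558) - o(502, -346) = (5/9 - sqrt(-21 + 558)/9) - (3 + (1/4)*502) = (5/9 - sqrt(537)/9) - (3 + 251/2) = (5/9 - sqrt(537)/9) - 1*257/2 = (5/9 - sqrt(537)/9) - 257/2 = -2303/18 - sqrt(537)/9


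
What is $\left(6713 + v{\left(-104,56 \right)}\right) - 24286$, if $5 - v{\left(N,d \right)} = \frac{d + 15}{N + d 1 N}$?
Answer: $- \frac{104143033}{5928} \approx -17568.0$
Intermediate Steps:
$v{\left(N,d \right)} = 5 - \frac{15 + d}{N + N d}$ ($v{\left(N,d \right)} = 5 - \frac{d + 15}{N + d 1 N} = 5 - \frac{15 + d}{N + d N} = 5 - \frac{15 + d}{N + N d}$)
$\left(6713 + v{\left(-104,56 \right)}\right) - 24286 = \left(6713 + \frac{-15 - 56 + 5 \left(-104\right) + 5 \left(-104\right) 56}{\left(-104\right) \left(1 + 56\right)}\right) - 24286 = \left(6713 - \frac{-15 - 56 - 520 - 29120}{104 \cdot 57}\right) - 24286 = \left(6713 - \frac{1}{5928} \left(-29711\right)\right) - 24286 = \left(6713 + \frac{29711}{5928}\right) - 24286 = \frac{39824375}{5928} - 24286 = - \frac{104143033}{5928}$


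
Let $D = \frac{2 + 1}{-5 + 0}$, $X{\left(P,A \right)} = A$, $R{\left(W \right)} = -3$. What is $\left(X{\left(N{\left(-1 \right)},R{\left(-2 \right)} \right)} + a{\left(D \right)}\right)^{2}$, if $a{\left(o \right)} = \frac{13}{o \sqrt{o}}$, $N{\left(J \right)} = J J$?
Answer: $\frac{\left(27 - 65 i \sqrt{15}\right)^{2}}{81} \approx -773.41 - 167.83 i$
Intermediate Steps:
$N{\left(J \right)} = J^{2}$
$D = - \frac{3}{5}$ ($D = \frac{3}{-5} = 3 \left(- \frac{1}{5}\right) = - \frac{3}{5} \approx -0.6$)
$a{\left(o \right)} = \frac{13}{o^{\frac{3}{2}}}$
$\left(X{\left(N{\left(-1 \right)},R{\left(-2 \right)} \right)} + a{\left(D \right)}\right)^{2} = \left(-3 + \frac{13}{\left(- \frac{3}{25}\right) i \sqrt{15}}\right)^{2} = \left(-3 + 13 \frac{5 i \sqrt{15}}{9}\right)^{2} = \left(-3 + \frac{65 i \sqrt{15}}{9}\right)^{2}$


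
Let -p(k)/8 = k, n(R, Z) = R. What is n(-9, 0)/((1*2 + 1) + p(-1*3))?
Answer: -⅓ ≈ -0.33333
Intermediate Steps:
p(k) = -8*k
n(-9, 0)/((1*2 + 1) + p(-1*3)) = -9/((1*2 + 1) - (-8)*3) = -9/((2 + 1) - 8*(-3)) = -9/(3 + 24) = -9/27 = -9*1/27 = -⅓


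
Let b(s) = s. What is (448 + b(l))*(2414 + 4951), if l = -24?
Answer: 3122760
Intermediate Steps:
(448 + b(l))*(2414 + 4951) = (448 - 24)*(2414 + 4951) = 424*7365 = 3122760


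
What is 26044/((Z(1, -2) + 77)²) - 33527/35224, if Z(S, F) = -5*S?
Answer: 23236559/5706288 ≈ 4.0721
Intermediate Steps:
26044/((Z(1, -2) + 77)²) - 33527/35224 = 26044/((-5*1 + 77)²) - 33527/35224 = 26044/((-5 + 77)²) - 33527*1/35224 = 26044/(72²) - 33527/35224 = 26044/5184 - 33527/35224 = 26044*(1/5184) - 33527/35224 = 6511/1296 - 33527/35224 = 23236559/5706288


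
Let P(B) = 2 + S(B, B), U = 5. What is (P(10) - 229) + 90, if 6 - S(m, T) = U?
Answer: -136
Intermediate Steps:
S(m, T) = 1 (S(m, T) = 6 - 1*5 = 6 - 5 = 1)
P(B) = 3 (P(B) = 2 + 1 = 3)
(P(10) - 229) + 90 = (3 - 229) + 90 = -226 + 90 = -136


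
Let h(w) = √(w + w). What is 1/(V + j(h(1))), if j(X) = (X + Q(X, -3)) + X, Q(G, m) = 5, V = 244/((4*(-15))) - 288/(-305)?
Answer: -785985/1873138 + 837225*√2/1873138 ≈ 0.21249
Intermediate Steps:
V = -2857/915 (V = 244/(-60) - 288*(-1/305) = 244*(-1/60) + 288/305 = -61/15 + 288/305 = -2857/915 ≈ -3.1224)
h(w) = √2*√w (h(w) = √(2*w) = √2*√w)
j(X) = 5 + 2*X (j(X) = (X + 5) + X = (5 + X) + X = 5 + 2*X)
1/(V + j(h(1))) = 1/(-2857/915 + (5 + 2*(√2*√1))) = 1/(-2857/915 + (5 + 2*(√2*1))) = 1/(-2857/915 + (5 + 2*√2)) = 1/(1718/915 + 2*√2)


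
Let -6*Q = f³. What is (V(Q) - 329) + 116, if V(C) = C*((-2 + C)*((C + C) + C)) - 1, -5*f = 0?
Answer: -214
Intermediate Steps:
f = 0 (f = -⅕*0 = 0)
Q = 0 (Q = -⅙*0³ = -⅙*0 = 0)
V(C) = -1 + 3*C²*(-2 + C) (V(C) = C*((-2 + C)*(2*C + C)) - 1 = C*((-2 + C)*(3*C)) - 1 = C*(3*C*(-2 + C)) - 1 = 3*C²*(-2 + C) - 1 = -1 + 3*C²*(-2 + C))
(V(Q) - 329) + 116 = ((-1 - 6*0² + 3*0³) - 329) + 116 = ((-1 - 6*0 + 3*0) - 329) + 116 = ((-1 + 0 + 0) - 329) + 116 = (-1 - 329) + 116 = -330 + 116 = -214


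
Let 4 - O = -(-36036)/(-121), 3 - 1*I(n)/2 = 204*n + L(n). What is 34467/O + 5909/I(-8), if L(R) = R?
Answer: 632731031/5454760 ≈ 116.00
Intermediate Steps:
I(n) = 6 - 410*n (I(n) = 6 - 2*(204*n + n) = 6 - 410*n)
O = 3320/11 (O = 4 - (-117)*(-308/(-121)) = 4 - (-117)*(-308*(-1/121)) = 4 - (-117)*28/11 = 4 - 1*(-3276/11) = 4 + 3276/11 = 3320/11 ≈ 301.82)
34467/O + 5909/I(-8) = 34467/(3320/11) + 5909/(6 - 410*(-8)) = 34467*(11/3320) + 5909/(6 + 3280) = 379137/3320 + 5909/3286 = 632731031/5454760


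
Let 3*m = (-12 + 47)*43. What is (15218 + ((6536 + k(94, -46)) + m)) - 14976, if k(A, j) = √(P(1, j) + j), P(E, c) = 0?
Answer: 21839/3 + I*√46 ≈ 7279.7 + 6.7823*I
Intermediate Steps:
m = 1505/3 (m = ((-12 + 47)*43)/3 = (35*43)/3 = (⅓)*1505 = 1505/3 ≈ 501.67)
k(A, j) = √j (k(A, j) = √(0 + j) = √j)
(15218 + ((6536 + k(94, -46)) + m)) - 14976 = (15218 + ((6536 + √(-46)) + 1505/3)) - 14976 = (15218 + ((6536 + I*√46) + 1505/3)) - 14976 = (15218 + (21113/3 + I*√46)) - 14976 = (66767/3 + I*√46) - 14976 = 21839/3 + I*√46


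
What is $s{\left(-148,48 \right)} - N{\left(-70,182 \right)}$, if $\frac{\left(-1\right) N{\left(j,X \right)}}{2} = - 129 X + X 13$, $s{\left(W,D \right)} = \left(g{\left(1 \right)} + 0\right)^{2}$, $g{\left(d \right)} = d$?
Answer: $-42223$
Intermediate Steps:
$s{\left(W,D \right)} = 1$ ($s{\left(W,D \right)} = \left(1 + 0\right)^{2} = 1^{2} = 1$)
$N{\left(j,X \right)} = 232 X$ ($N{\left(j,X \right)} = - 2 \left(- 129 X + X 13\right) = - 2 \left(- 129 X + 13 X\right) = - 2 \left(- 116 X\right) = 232 X$)
$s{\left(-148,48 \right)} - N{\left(-70,182 \right)} = 1 - 232 \cdot 182 = 1 - 42224 = -42223$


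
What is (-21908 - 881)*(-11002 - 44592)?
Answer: 1266931666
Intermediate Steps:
(-21908 - 881)*(-11002 - 44592) = -22789*(-55594) = 1266931666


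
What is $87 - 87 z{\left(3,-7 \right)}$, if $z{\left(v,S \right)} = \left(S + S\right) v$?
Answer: $3741$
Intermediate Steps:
$z{\left(v,S \right)} = 2 S v$
$87 - 87 z{\left(3,-7 \right)} = 87 - 87 \cdot 2 \left(-7\right) 3 = 87 - -3654 = 87 + 3654 = 3741$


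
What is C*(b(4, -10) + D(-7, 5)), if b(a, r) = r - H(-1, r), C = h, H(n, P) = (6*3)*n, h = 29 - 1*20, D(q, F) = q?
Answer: 9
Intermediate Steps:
h = 9 (h = 29 - 20 = 9)
H(n, P) = 18*n
C = 9
b(a, r) = 18 + r (b(a, r) = r - 18*(-1) = r - 1*(-18) = r + 18 = 18 + r)
C*(b(4, -10) + D(-7, 5)) = 9*((18 - 10) - 7) = 9*(8 - 7) = 9*1 = 9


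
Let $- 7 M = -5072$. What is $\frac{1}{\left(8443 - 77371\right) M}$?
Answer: $- \frac{7}{349602816} \approx -2.0023 \cdot 10^{-8}$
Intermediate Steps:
$M = \frac{5072}{7}$ ($M = \left(- \frac{1}{7}\right) \left(-5072\right) = \frac{5072}{7} \approx 724.57$)
$\frac{1}{\left(8443 - 77371\right) M} = \frac{1}{\left(8443 - 77371\right) \frac{5072}{7}} = \frac{1}{-68928} \cdot \frac{7}{5072} = \left(- \frac{1}{68928}\right) \frac{7}{5072} = - \frac{7}{349602816}$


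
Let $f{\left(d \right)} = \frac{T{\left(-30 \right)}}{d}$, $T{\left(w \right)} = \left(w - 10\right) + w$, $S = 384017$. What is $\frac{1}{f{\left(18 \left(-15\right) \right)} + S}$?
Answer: $\frac{27}{10368466} \approx 2.6041 \cdot 10^{-6}$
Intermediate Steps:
$T{\left(w \right)} = -10 + 2 w$ ($T{\left(w \right)} = \left(-10 + w\right) + w = -10 + 2 w$)
$f{\left(d \right)} = - \frac{70}{d}$ ($f{\left(d \right)} = \frac{-10 + 2 \left(-30\right)}{d} = \frac{-10 - 60}{d} = - \frac{70}{d}$)
$\frac{1}{f{\left(18 \left(-15\right) \right)} + S} = \frac{1}{- \frac{70}{18 \left(-15\right)} + 384017} = \frac{1}{- \frac{70}{-270} + 384017} = \frac{1}{\left(-70\right) \left(- \frac{1}{270}\right) + 384017} = \frac{1}{\frac{7}{27} + 384017} = \frac{1}{\frac{10368466}{27}} = \frac{27}{10368466}$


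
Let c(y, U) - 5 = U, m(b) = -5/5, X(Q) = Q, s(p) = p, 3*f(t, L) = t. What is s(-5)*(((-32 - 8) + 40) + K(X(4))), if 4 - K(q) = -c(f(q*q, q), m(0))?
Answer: -40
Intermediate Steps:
f(t, L) = t/3
m(b) = -1 (m(b) = -5*⅕ = -1)
c(y, U) = 5 + U
K(q) = 8 (K(q) = 4 - (-1)*(5 - 1) = 4 - (-1)*4 = 4 - 1*(-4) = 4 + 4 = 8)
s(-5)*(((-32 - 8) + 40) + K(X(4))) = -5*(((-32 - 8) + 40) + 8) = -5*((-40 + 40) + 8) = -5*(0 + 8) = -5*8 = -40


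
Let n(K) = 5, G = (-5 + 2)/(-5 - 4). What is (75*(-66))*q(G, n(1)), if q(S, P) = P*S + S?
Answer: -9900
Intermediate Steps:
G = 1/3 (G = -3/(-9) = -3*(-1/9) = 1/3 ≈ 0.33333)
q(S, P) = S + P*S
(75*(-66))*q(G, n(1)) = (75*(-66))*((1 + 5)/3) = -1650*6 = -4950*2 = -9900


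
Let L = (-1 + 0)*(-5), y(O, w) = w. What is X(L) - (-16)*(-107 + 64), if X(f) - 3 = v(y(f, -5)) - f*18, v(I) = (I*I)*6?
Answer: -625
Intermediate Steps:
L = 5 (L = -1*(-5) = 5)
v(I) = 6*I² (v(I) = I²*6 = 6*I²)
X(f) = 153 - 18*f (X(f) = 3 + (6*(-5)² - f*18) = 3 + (6*25 - 18*f) = 3 + (150 - 18*f) = 153 - 18*f)
X(L) - (-16)*(-107 + 64) = (153 - 18*5) - (-16)*(-107 + 64) = (153 - 90) - (-16)*(-43) = 63 - 1*688 = 63 - 688 = -625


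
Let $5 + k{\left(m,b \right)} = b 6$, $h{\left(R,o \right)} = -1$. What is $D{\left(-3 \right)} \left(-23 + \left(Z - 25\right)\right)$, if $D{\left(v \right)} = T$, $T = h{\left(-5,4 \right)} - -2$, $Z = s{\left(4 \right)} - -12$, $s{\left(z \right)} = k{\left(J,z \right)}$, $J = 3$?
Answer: $-17$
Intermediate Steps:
$k{\left(m,b \right)} = -5 + 6 b$ ($k{\left(m,b \right)} = -5 + b 6 = -5 + 6 b$)
$s{\left(z \right)} = -5 + 6 z$
$Z = 31$ ($Z = \left(-5 + 6 \cdot 4\right) - -12 = \left(-5 + 24\right) + 12 = 19 + 12 = 31$)
$T = 1$ ($T = -1 - -2 = -1 + 2 = 1$)
$D{\left(v \right)} = 1$
$D{\left(-3 \right)} \left(-23 + \left(Z - 25\right)\right) = 1 \left(-23 + \left(31 - 25\right)\right) = 1 \left(-23 + 6\right) = 1 \left(-17\right) = -17$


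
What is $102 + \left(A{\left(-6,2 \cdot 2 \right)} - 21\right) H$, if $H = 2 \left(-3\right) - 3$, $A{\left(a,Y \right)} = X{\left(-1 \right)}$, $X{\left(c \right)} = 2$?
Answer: $273$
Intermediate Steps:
$A{\left(a,Y \right)} = 2$
$H = -9$ ($H = -6 - 3 = -9$)
$102 + \left(A{\left(-6,2 \cdot 2 \right)} - 21\right) H = 102 + \left(2 - 21\right) \left(-9\right) = 102 - -171 = 102 + 171 = 273$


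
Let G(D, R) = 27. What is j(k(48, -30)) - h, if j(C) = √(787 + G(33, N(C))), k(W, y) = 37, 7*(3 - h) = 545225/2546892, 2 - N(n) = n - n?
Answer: -52939507/17828244 + √814 ≈ 25.561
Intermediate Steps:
N(n) = 2 (N(n) = 2 - (n - n) = 2 - 1*0 = 2 + 0 = 2)
h = 52939507/17828244 (h = 3 - 545225/(7*2546892) = 3 - ⅐*545225/2546892 = 3 - 545225/17828244 = 52939507/17828244 ≈ 2.9694)
j(C) = √814 (j(C) = √(787 + 27) = √814)
j(k(48, -30)) - h = √814 - 1*52939507/17828244 = √814 - 52939507/17828244 = -52939507/17828244 + √814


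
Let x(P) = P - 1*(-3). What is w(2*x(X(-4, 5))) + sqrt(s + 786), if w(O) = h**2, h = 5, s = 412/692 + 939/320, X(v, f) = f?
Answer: 25 + sqrt(37807737455)/6920 ≈ 53.099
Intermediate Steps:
s = 195407/55360 (s = 412*(1/692) + 939*(1/320) = 103/173 + 939/320 = 195407/55360 ≈ 3.5298)
x(P) = 3 + P (x(P) = P + 3 = 3 + P)
w(O) = 25 (w(O) = 5**2 = 25)
w(2*x(X(-4, 5))) + sqrt(s + 786) = 25 + sqrt(195407/55360 + 786) = 25 + sqrt(43708367/55360) = 25 + sqrt(37807737455)/6920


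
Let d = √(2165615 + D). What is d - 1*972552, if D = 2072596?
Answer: -972552 + √4238211 ≈ -9.7049e+5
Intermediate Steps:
d = √4238211 (d = √(2165615 + 2072596) = √4238211 ≈ 2058.7)
d - 1*972552 = √4238211 - 1*972552 = √4238211 - 972552 = -972552 + √4238211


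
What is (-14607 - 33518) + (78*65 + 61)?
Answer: -42994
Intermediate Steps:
(-14607 - 33518) + (78*65 + 61) = -48125 + (5070 + 61) = -48125 + 5131 = -42994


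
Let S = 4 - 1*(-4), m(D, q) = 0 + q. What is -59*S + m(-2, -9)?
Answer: -481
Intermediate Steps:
m(D, q) = q
S = 8 (S = 4 + 4 = 8)
-59*S + m(-2, -9) = -59*8 - 9 = -472 - 9 = -481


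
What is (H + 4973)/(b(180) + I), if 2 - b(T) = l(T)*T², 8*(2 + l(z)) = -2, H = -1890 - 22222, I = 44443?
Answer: -19139/117345 ≈ -0.16310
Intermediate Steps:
H = -24112
l(z) = -9/4 (l(z) = -2 + (⅛)*(-2) = -2 - ¼ = -9/4)
b(T) = 2 + 9*T²/4 (b(T) = 2 - (-9)*T²/4 = 2 + 9*T²/4)
(H + 4973)/(b(180) + I) = (-24112 + 4973)/((2 + (9/4)*180²) + 44443) = -19139/((2 + (9/4)*32400) + 44443) = -19139/((2 + 72900) + 44443) = -19139/(72902 + 44443) = -19139/117345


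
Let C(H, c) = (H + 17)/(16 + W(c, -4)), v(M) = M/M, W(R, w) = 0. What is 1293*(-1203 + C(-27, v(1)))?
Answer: -12450297/8 ≈ -1.5563e+6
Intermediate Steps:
v(M) = 1
C(H, c) = 17/16 + H/16 (C(H, c) = (H + 17)/(16 + 0) = (17 + H)/16 = (17 + H)*(1/16) = 17/16 + H/16)
1293*(-1203 + C(-27, v(1))) = 1293*(-1203 + (17/16 + (1/16)*(-27))) = 1293*(-1203 + (17/16 - 27/16)) = 1293*(-1203 - 5/8) = 1293*(-9629/8) = -12450297/8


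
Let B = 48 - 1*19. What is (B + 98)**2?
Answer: 16129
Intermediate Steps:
B = 29 (B = 48 - 19 = 29)
(B + 98)**2 = (29 + 98)**2 = 127**2 = 16129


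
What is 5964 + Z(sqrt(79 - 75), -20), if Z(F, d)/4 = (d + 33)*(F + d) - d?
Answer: 5108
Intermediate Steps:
Z(F, d) = -4*d + 4*(33 + d)*(F + d) (Z(F, d) = 4*((d + 33)*(F + d) - d) = 4*((33 + d)*(F + d) - d) = 4*(-d + (33 + d)*(F + d)) = -4*d + 4*(33 + d)*(F + d))
5964 + Z(sqrt(79 - 75), -20) = 5964 + (4*(-20)**2 + 128*(-20) + 132*sqrt(79 - 75) + 4*sqrt(79 - 75)*(-20)) = 5964 + (4*400 - 2560 + 132*sqrt(4) + 4*sqrt(4)*(-20)) = 5964 + (1600 - 2560 + 132*2 + 4*2*(-20)) = 5964 + (1600 - 2560 + 264 - 160) = 5964 - 856 = 5108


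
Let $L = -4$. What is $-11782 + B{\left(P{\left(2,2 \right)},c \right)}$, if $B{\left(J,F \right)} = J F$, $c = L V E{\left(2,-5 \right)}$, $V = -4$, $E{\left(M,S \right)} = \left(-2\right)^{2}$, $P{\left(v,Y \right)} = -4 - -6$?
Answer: $-11654$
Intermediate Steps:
$P{\left(v,Y \right)} = 2$ ($P{\left(v,Y \right)} = -4 + 6 = 2$)
$E{\left(M,S \right)} = 4$
$c = 64$ ($c = \left(-4\right) \left(-4\right) 4 = 16 \cdot 4 = 64$)
$B{\left(J,F \right)} = F J$
$-11782 + B{\left(P{\left(2,2 \right)},c \right)} = -11782 + 64 \cdot 2 = -11782 + 128 = -11654$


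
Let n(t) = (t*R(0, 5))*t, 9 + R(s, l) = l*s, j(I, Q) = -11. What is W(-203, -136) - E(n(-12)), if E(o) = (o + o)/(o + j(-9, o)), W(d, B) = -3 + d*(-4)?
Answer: 1054771/1307 ≈ 807.02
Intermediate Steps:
R(s, l) = -9 + l*s
W(d, B) = -3 - 4*d
n(t) = -9*t² (n(t) = (t*(-9 + 5*0))*t = (t*(-9 + 0))*t = (t*(-9))*t = (-9*t)*t = -9*t²)
E(o) = 2*o/(-11 + o) (E(o) = (o + o)/(o - 11) = (2*o)/(-11 + o) = 2*o/(-11 + o))
W(-203, -136) - E(n(-12)) = (-3 - 4*(-203)) - 2*(-9*(-12)²)/(-11 - 9*(-12)²) = (-3 + 812) - 2*(-9*144)/(-11 - 9*144) = 809 - 2*(-1296)/(-11 - 1296) = 809 - 2*(-1296)/(-1307) = 809 - 2*(-1296)*(-1)/1307 = 809 - 1*2592/1307 = 809 - 2592/1307 = 1054771/1307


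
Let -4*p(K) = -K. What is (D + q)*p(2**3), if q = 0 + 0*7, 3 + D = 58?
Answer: 110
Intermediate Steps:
p(K) = K/4 (p(K) = -(-1)*K/4 = K/4)
D = 55 (D = -3 + 58 = 55)
q = 0 (q = 0 + 0 = 0)
(D + q)*p(2**3) = (55 + 0)*((1/4)*2**3) = 55*((1/4)*8) = 55*2 = 110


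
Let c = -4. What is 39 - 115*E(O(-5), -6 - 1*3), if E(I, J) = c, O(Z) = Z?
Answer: 499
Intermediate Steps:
E(I, J) = -4
39 - 115*E(O(-5), -6 - 1*3) = 39 - 115*(-4) = 39 + 460 = 499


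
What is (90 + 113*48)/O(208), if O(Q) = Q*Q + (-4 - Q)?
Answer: 2757/21526 ≈ 0.12808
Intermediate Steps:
O(Q) = -4 + Q² - Q (O(Q) = Q² + (-4 - Q) = -4 + Q² - Q)
(90 + 113*48)/O(208) = (90 + 113*48)/(-4 + 208² - 1*208) = (90 + 5424)/(-4 + 43264 - 208) = 5514/43052 = 5514*(1/43052) = 2757/21526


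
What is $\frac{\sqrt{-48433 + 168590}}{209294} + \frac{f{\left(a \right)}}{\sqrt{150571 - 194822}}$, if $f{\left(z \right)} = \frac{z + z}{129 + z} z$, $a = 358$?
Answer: $\frac{\sqrt{120157}}{209294} - \frac{256328 i \sqrt{44251}}{21550237} \approx 0.0016562 - 2.5021 i$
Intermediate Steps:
$f{\left(z \right)} = \frac{2 z^{2}}{129 + z}$ ($f{\left(z \right)} = \frac{2 z}{129 + z} z = \frac{2 z^{2}}{129 + z}$)
$\frac{\sqrt{-48433 + 168590}}{209294} + \frac{f{\left(a \right)}}{\sqrt{150571 - 194822}} = \frac{\sqrt{-48433 + 168590}}{209294} + \frac{2 \cdot 358^{2} \frac{1}{129 + 358}}{\sqrt{150571 - 194822}} = \sqrt{120157} \cdot \frac{1}{209294} + \frac{2 \cdot 128164 \cdot \frac{1}{487}}{\sqrt{-44251}} = \frac{\sqrt{120157}}{209294} + \frac{2 \cdot 128164 \cdot \frac{1}{487}}{i \sqrt{44251}} = \frac{\sqrt{120157}}{209294} + \frac{256328 \left(- \frac{i \sqrt{44251}}{44251}\right)}{487} = \frac{\sqrt{120157}}{209294} - \frac{256328 i \sqrt{44251}}{21550237}$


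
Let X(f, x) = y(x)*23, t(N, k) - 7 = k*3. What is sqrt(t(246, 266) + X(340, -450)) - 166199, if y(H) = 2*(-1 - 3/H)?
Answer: -166199 + 2*sqrt(42711)/15 ≈ -1.6617e+5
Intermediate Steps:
y(H) = -2 - 6/H
t(N, k) = 7 + 3*k (t(N, k) = 7 + k*3 = 7 + 3*k)
X(f, x) = -46 - 138/x (X(f, x) = (-2 - 6/x)*23 = -46 - 138/x)
sqrt(t(246, 266) + X(340, -450)) - 166199 = sqrt((7 + 3*266) + (-46 - 138/(-450))) - 166199 = sqrt((7 + 798) + (-46 - 138*(-1/450))) - 166199 = sqrt(805 + (-46 + 23/75)) - 166199 = sqrt(805 - 3427/75) - 166199 = sqrt(56948/75) - 166199 = 2*sqrt(42711)/15 - 166199 = -166199 + 2*sqrt(42711)/15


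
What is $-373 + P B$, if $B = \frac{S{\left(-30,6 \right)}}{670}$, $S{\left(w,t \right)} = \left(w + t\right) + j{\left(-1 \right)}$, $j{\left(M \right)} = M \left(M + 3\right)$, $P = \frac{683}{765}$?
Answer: $- \frac{95599454}{256275} \approx -373.03$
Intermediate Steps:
$P = \frac{683}{765}$ ($P = 683 \cdot \frac{1}{765} = \frac{683}{765} \approx 0.89281$)
$j{\left(M \right)} = M \left(3 + M\right)$
$S{\left(w,t \right)} = -2 + t + w$ ($S{\left(w,t \right)} = \left(w + t\right) - \left(3 - 1\right) = \left(t + w\right) - 2 = -2 + t + w$)
$B = - \frac{13}{335}$ ($B = \frac{-2 + 6 - 30}{670} = \left(-26\right) \frac{1}{670} = - \frac{13}{335} \approx -0.038806$)
$-373 + P B = -373 + \frac{683}{765} \left(- \frac{13}{335}\right) = -373 - \frac{8879}{256275} = - \frac{95599454}{256275}$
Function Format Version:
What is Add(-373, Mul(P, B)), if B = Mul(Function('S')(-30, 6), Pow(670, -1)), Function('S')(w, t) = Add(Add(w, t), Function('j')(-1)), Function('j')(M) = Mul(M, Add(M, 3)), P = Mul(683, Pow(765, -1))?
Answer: Rational(-95599454, 256275) ≈ -373.03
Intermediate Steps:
P = Rational(683, 765) (P = Mul(683, Rational(1, 765)) = Rational(683, 765) ≈ 0.89281)
Function('j')(M) = Mul(M, Add(3, M))
Function('S')(w, t) = Add(-2, t, w) (Function('S')(w, t) = Add(Add(w, t), Mul(-1, Add(3, -1))) = Add(Add(t, w), Mul(-1, 2)) = Add(Add(t, w), -2) = Add(-2, t, w))
B = Rational(-13, 335) (B = Mul(Add(-2, 6, -30), Pow(670, -1)) = Mul(-26, Rational(1, 670)) = Rational(-13, 335) ≈ -0.038806)
Add(-373, Mul(P, B)) = Add(-373, Mul(Rational(683, 765), Rational(-13, 335))) = Add(-373, Rational(-8879, 256275)) = Rational(-95599454, 256275)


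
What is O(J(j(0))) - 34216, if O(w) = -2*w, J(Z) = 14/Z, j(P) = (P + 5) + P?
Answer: -171108/5 ≈ -34222.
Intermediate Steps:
j(P) = 5 + 2*P (j(P) = (5 + P) + P = 5 + 2*P)
O(J(j(0))) - 34216 = -28/(5 + 2*0) - 34216 = -28/(5 + 0) - 34216 = -28/5 - 34216 = -171108/5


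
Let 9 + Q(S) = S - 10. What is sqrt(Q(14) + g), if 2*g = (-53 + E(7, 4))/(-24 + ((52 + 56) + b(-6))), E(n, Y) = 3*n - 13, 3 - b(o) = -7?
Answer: I*sqrt(46295)/94 ≈ 2.289*I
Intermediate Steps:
b(o) = 10 (b(o) = 3 - 1*(-7) = 3 + 7 = 10)
Q(S) = -19 + S (Q(S) = -9 + (S - 10) = -9 + (-10 + S) = -19 + S)
E(n, Y) = -13 + 3*n
g = -45/188 (g = ((-53 + (-13 + 3*7))/(-24 + ((52 + 56) + 10)))/2 = ((-53 + (-13 + 21))/(-24 + (108 + 10)))/2 = ((-53 + 8)/(-24 + 118))/2 = (-45/94)/2 = (-45*1/94)/2 = (1/2)*(-45/94) = -45/188 ≈ -0.23936)
sqrt(Q(14) + g) = sqrt((-19 + 14) - 45/188) = sqrt(-5 - 45/188) = sqrt(-985/188) = I*sqrt(46295)/94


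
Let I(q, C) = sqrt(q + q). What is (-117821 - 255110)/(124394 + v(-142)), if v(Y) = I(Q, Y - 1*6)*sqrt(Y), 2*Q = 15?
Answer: -23195189407/7736934683 + 372931*I*sqrt(2130)/15473869366 ≈ -2.998 + 0.0011123*I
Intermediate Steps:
Q = 15/2 (Q = (1/2)*15 = 15/2 ≈ 7.5000)
I(q, C) = sqrt(2)*sqrt(q) (I(q, C) = sqrt(2*q) = sqrt(2)*sqrt(q))
v(Y) = sqrt(15)*sqrt(Y) (v(Y) = (sqrt(2)*sqrt(15/2))*sqrt(Y) = (sqrt(2)*(sqrt(30)/2))*sqrt(Y) = sqrt(15)*sqrt(Y))
(-117821 - 255110)/(124394 + v(-142)) = (-117821 - 255110)/(124394 + sqrt(15)*sqrt(-142)) = -372931/(124394 + sqrt(15)*(I*sqrt(142))) = -372931/(124394 + I*sqrt(2130))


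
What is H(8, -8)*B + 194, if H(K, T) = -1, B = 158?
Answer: 36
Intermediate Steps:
H(8, -8)*B + 194 = -1*158 + 194 = -158 + 194 = 36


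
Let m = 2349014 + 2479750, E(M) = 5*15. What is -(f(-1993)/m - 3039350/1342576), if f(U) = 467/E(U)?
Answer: 137590270346501/60777962400600 ≈ 2.2638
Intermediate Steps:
E(M) = 75
f(U) = 467/75
m = 4828764
-(f(-1993)/m - 3039350/1342576) = -((467/75)/4828764 - 3039350/1342576) = -((467/75)*(1/4828764) - 3039350*1/1342576) = -(467/362157300 - 1519675/671288) = -1*(-137590270346501/60777962400600) = 137590270346501/60777962400600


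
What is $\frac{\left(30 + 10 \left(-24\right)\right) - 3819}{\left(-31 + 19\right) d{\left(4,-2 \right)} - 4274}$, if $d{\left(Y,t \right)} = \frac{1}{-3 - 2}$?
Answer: $\frac{20145}{21358} \approx 0.94321$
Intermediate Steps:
$d{\left(Y,t \right)} = - \frac{1}{5}$ ($d{\left(Y,t \right)} = \frac{1}{-5} = - \frac{1}{5}$)
$\frac{\left(30 + 10 \left(-24\right)\right) - 3819}{\left(-31 + 19\right) d{\left(4,-2 \right)} - 4274} = \frac{\left(30 + 10 \left(-24\right)\right) - 3819}{\left(-31 + 19\right) \left(- \frac{1}{5}\right) - 4274} = \frac{\left(30 - 240\right) - 3819}{\left(-12\right) \left(- \frac{1}{5}\right) - 4274} = \frac{-210 - 3819}{\frac{12}{5} - 4274} = - \frac{4029}{- \frac{21358}{5}} = \left(-4029\right) \left(- \frac{5}{21358}\right) = \frac{20145}{21358}$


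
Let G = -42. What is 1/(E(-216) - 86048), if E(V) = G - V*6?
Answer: -1/84794 ≈ -1.1793e-5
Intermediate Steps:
E(V) = -42 - 6*V (E(V) = -42 - V*6 = -42 - 6*V)
1/(E(-216) - 86048) = 1/((-42 - 6*(-216)) - 86048) = 1/((-42 + 1296) - 86048) = 1/(1254 - 86048) = 1/(-84794) = -1/84794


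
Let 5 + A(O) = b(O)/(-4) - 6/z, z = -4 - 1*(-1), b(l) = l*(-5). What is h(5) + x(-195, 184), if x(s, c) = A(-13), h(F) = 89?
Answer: 279/4 ≈ 69.750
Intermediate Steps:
b(l) = -5*l
z = -3 (z = -4 + 1 = -3)
A(O) = -3 + 5*O/4 (A(O) = -5 + (-5*O/(-4) - 6/(-3)) = -5 + (-5*O*(-¼) - 6*(-⅓)) = -5 + (5*O/4 + 2) = -5 + (2 + 5*O/4) = -3 + 5*O/4)
x(s, c) = -77/4 (x(s, c) = -3 + (5/4)*(-13) = -3 - 65/4 = -77/4)
h(5) + x(-195, 184) = 89 - 77/4 = 279/4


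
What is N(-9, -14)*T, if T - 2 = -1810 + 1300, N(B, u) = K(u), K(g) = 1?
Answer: -508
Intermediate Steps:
N(B, u) = 1
T = -508 (T = 2 + (-1810 + 1300) = 2 - 510 = -508)
N(-9, -14)*T = 1*(-508) = -508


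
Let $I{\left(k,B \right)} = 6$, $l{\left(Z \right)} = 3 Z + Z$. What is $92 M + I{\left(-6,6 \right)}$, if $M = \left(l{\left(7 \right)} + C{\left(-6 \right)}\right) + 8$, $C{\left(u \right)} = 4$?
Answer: $3686$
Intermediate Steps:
$l{\left(Z \right)} = 4 Z$
$M = 40$ ($M = \left(4 \cdot 7 + 4\right) + 8 = \left(28 + 4\right) + 8 = 32 + 8 = 40$)
$92 M + I{\left(-6,6 \right)} = 92 \cdot 40 + 6 = 3680 + 6 = 3686$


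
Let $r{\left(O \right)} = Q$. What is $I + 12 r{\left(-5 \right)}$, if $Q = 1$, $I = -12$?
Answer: $0$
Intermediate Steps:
$r{\left(O \right)} = 1$
$I + 12 r{\left(-5 \right)} = -12 + 12 \cdot 1 = -12 + 12 = 0$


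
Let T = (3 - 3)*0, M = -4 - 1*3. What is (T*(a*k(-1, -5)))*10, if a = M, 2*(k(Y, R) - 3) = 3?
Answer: 0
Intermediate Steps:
M = -7 (M = -4 - 3 = -7)
k(Y, R) = 9/2 (k(Y, R) = 3 + (½)*3 = 3 + 3/2 = 9/2)
a = -7
T = 0 (T = 0*0 = 0)
(T*(a*k(-1, -5)))*10 = (0*(-7*9/2))*10 = (0*(-63/2))*10 = 0*10 = 0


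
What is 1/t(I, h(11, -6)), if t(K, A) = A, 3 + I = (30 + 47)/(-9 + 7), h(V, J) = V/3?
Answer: 3/11 ≈ 0.27273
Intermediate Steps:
h(V, J) = V/3 (h(V, J) = V*(⅓) = V/3)
I = -83/2 (I = -3 + (30 + 47)/(-9 + 7) = -3 + 77/(-2) = -3 + 77*(-½) = -3 - 77/2 = -83/2 ≈ -41.500)
1/t(I, h(11, -6)) = 1/((⅓)*11) = 1/(11/3) = 3/11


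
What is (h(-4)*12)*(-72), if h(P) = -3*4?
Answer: 10368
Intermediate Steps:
h(P) = -12
(h(-4)*12)*(-72) = -12*12*(-72) = -144*(-72) = 10368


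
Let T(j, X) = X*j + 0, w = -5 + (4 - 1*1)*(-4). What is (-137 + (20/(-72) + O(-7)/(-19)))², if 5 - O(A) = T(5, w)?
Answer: 2358947761/116964 ≈ 20168.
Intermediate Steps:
w = -17 (w = -5 + (4 - 1)*(-4) = -5 + 3*(-4) = -5 - 12 = -17)
T(j, X) = X*j
O(A) = 90 (O(A) = 5 - (-17)*5 = 5 - 1*(-85) = 5 + 85 = 90)
(-137 + (20/(-72) + O(-7)/(-19)))² = (-137 + (20/(-72) + 90/(-19)))² = (-137 + (20*(-1/72) + 90*(-1/19)))² = (-137 + (-5/18 - 90/19))² = (-137 - 1715/342)² = (-48569/342)² = 2358947761/116964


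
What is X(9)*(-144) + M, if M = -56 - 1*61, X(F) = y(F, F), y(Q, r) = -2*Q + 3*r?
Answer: -1413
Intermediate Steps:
X(F) = F (X(F) = -2*F + 3*F = F)
M = -117 (M = -56 - 61 = -117)
X(9)*(-144) + M = 9*(-144) - 117 = -1296 - 117 = -1413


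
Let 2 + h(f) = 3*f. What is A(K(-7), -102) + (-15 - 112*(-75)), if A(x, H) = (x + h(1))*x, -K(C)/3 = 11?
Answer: 9441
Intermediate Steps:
K(C) = -33 (K(C) = -3*11 = -33)
h(f) = -2 + 3*f
A(x, H) = x*(1 + x) (A(x, H) = (x + (-2 + 3*1))*x = (x + (-2 + 3))*x = (x + 1)*x = (1 + x)*x = x*(1 + x))
A(K(-7), -102) + (-15 - 112*(-75)) = -33*(1 - 33) + (-15 - 112*(-75)) = -33*(-32) + (-15 + 8400) = 1056 + 8385 = 9441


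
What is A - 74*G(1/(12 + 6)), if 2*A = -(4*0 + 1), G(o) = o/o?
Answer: -149/2 ≈ -74.500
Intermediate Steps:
G(o) = 1
A = -½ (A = (-(4*0 + 1))/2 = (-(0 + 1))/2 = (-1*1)/2 = (½)*(-1) = -½ ≈ -0.50000)
A - 74*G(1/(12 + 6)) = -½ - 74*1 = -½ - 74 = -149/2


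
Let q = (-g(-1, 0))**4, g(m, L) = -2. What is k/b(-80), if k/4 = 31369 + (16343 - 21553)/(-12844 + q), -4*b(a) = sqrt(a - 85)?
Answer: 1609626968*I*sqrt(165)/529155 ≈ 39074.0*I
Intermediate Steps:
b(a) = -sqrt(-85 + a)/4 (b(a) = -sqrt(a - 85)/4 = -sqrt(-85 + a)/4)
q = 16 (q = (-1*(-2))**4 = 2**4 = 16)
k = 402406742/3207 (k = 4*(31369 + (16343 - 21553)/(-12844 + 16)) = 4*(31369 - 5210/(-12828)) = 4*(31369 - 5210*(-1/12828)) = 4*(31369 + 2605/6414) = 4*(201203371/6414) = 402406742/3207 ≈ 1.2548e+5)
k/b(-80) = 402406742/(3207*((-sqrt(-85 - 80)/4))) = 402406742/(3207*((-I*sqrt(165)/4))) = 402406742*(4*I*sqrt(165)/165)/3207 = 1609626968*I*sqrt(165)/529155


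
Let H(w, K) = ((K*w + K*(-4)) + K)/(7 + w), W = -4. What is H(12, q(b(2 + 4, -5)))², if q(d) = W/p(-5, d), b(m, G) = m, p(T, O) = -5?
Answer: 1296/9025 ≈ 0.14360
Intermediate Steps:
q(d) = ⅘ (q(d) = -4/(-5) = -4*(-⅕) = ⅘)
H(w, K) = (-3*K + K*w)/(7 + w) (H(w, K) = ((K*w - 4*K) + K)/(7 + w) = ((-4*K + K*w) + K)/(7 + w) = (-3*K + K*w)/(7 + w))
H(12, q(b(2 + 4, -5)))² = (4*(-3 + 12)/(5*(7 + 12)))² = ((⅘)*9/19)² = ((⅘)*(1/19)*9)² = (36/95)² = 1296/9025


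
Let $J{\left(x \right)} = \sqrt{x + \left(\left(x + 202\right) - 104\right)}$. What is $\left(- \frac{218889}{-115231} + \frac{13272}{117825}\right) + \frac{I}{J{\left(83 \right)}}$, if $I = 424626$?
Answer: $\frac{9106647419}{4525697525} + \frac{70771 \sqrt{66}}{22} \approx 26136.0$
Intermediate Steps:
$J{\left(x \right)} = \sqrt{98 + 2 x}$ ($J{\left(x \right)} = \sqrt{x + \left(\left(202 + x\right) - 104\right)} = \sqrt{x + \left(98 + x\right)} = \sqrt{98 + 2 x}$)
$\left(- \frac{218889}{-115231} + \frac{13272}{117825}\right) + \frac{I}{J{\left(83 \right)}} = \left(- \frac{218889}{-115231} + \frac{13272}{117825}\right) + \frac{424626}{\sqrt{98 + 2 \cdot 83}} = \left(\left(-218889\right) \left(- \frac{1}{115231}\right) + 13272 \cdot \frac{1}{117825}\right) + \frac{424626}{\sqrt{98 + 166}} = \left(\frac{218889}{115231} + \frac{4424}{39275}\right) + \frac{424626}{\sqrt{264}} = \frac{9106647419}{4525697525} + \frac{424626}{2 \sqrt{66}} = \frac{9106647419}{4525697525} + 424626 \frac{\sqrt{66}}{132} = \frac{9106647419}{4525697525} + \frac{70771 \sqrt{66}}{22}$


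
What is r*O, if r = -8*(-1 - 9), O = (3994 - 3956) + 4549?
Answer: 366960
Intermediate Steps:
O = 4587 (O = 38 + 4549 = 4587)
r = 80 (r = -8*(-10) = 80)
r*O = 80*4587 = 366960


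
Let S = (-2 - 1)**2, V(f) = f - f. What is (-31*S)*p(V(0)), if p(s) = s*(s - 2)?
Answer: 0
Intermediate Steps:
V(f) = 0
S = 9 (S = (-3)**2 = 9)
p(s) = s*(-2 + s)
(-31*S)*p(V(0)) = (-31*9)*(0*(-2 + 0)) = -0*(-2) = -279*0 = 0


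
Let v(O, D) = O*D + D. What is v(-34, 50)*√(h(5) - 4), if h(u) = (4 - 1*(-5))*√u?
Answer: -1650*√(-4 + 9*√5) ≈ -6625.6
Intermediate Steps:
h(u) = 9*√u (h(u) = (4 + 5)*√u = 9*√u)
v(O, D) = D + D*O (v(O, D) = D*O + D = D + D*O)
v(-34, 50)*√(h(5) - 4) = (50*(1 - 34))*√(9*√5 - 4) = (50*(-33))*√(-4 + 9*√5) = -1650*√(-4 + 9*√5)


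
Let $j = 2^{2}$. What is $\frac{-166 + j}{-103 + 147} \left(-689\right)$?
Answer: $\frac{55809}{22} \approx 2536.8$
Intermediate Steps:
$j = 4$
$\frac{-166 + j}{-103 + 147} \left(-689\right) = \frac{-166 + 4}{-103 + 147} \left(-689\right) = - \frac{162}{44} \left(-689\right) = \left(-162\right) \frac{1}{44} \left(-689\right) = \left(- \frac{81}{22}\right) \left(-689\right) = \frac{55809}{22}$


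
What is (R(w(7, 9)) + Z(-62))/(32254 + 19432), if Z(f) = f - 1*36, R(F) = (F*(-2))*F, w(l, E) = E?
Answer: -130/25843 ≈ -0.0050304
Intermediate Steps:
R(F) = -2*F**2 (R(F) = (-2*F)*F = -2*F**2)
Z(f) = -36 + f (Z(f) = f - 36 = -36 + f)
(R(w(7, 9)) + Z(-62))/(32254 + 19432) = (-2*9**2 + (-36 - 62))/(32254 + 19432) = (-2*81 - 98)/51686 = (-162 - 98)*(1/51686) = -260*1/51686 = -130/25843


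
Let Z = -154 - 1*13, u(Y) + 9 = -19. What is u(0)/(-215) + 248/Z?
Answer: -48644/35905 ≈ -1.3548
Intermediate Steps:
u(Y) = -28 (u(Y) = -9 - 19 = -28)
Z = -167 (Z = -154 - 13 = -167)
u(0)/(-215) + 248/Z = -28/(-215) + 248/(-167) = -28*(-1/215) + 248*(-1/167) = 28/215 - 248/167 = -48644/35905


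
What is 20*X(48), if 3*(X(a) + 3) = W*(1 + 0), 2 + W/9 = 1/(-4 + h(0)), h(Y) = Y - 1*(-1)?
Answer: -200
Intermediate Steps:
h(Y) = 1 + Y (h(Y) = Y + 1 = 1 + Y)
W = -21 (W = -18 + 9/(-4 + (1 + 0)) = -18 + 9/(-4 + 1) = -18 + 9/(-3) = -18 + 9*(-⅓) = -18 - 3 = -21)
X(a) = -10 (X(a) = -3 + (-21*(1 + 0))/3 = -3 + (-21*1)/3 = -3 + (⅓)*(-21) = -3 - 7 = -10)
20*X(48) = 20*(-10) = -200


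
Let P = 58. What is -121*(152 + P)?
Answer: -25410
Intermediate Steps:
-121*(152 + P) = -121*(152 + 58) = -121*210 = -25410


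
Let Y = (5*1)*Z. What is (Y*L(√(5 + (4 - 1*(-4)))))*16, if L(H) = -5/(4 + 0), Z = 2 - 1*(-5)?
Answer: -700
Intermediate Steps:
Z = 7 (Z = 2 + 5 = 7)
L(H) = -5/4
Y = 35 (Y = (5*1)*7 = 5*7 = 35)
(Y*L(√(5 + (4 - 1*(-4)))))*16 = (35*(-5/4))*16 = -175/4*16 = -700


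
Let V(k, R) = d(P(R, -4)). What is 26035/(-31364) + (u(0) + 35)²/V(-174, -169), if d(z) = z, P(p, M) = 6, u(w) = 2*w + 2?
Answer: 21390553/94092 ≈ 227.34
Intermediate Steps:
u(w) = 2 + 2*w
V(k, R) = 6
26035/(-31364) + (u(0) + 35)²/V(-174, -169) = 26035/(-31364) + ((2 + 2*0) + 35)²/6 = 26035*(-1/31364) + ((2 + 0) + 35)²*(⅙) = -26035/31364 + (2 + 35)²*(⅙) = -26035/31364 + 37²*(⅙) = -26035/31364 + 1369*(⅙) = -26035/31364 + 1369/6 = 21390553/94092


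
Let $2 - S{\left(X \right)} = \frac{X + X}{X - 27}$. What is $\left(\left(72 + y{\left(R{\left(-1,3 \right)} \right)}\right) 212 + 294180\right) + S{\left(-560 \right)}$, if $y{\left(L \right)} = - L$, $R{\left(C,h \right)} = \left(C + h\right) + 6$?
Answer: $\frac{180648130}{587} \approx 3.0775 \cdot 10^{5}$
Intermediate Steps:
$R{\left(C,h \right)} = 6 + C + h$
$S{\left(X \right)} = 2 - \frac{2 X}{-27 + X}$ ($S{\left(X \right)} = 2 - \frac{X + X}{X - 27} = 2 - \frac{2 X}{-27 + X}$)
$\left(\left(72 + y{\left(R{\left(-1,3 \right)} \right)}\right) 212 + 294180\right) + S{\left(-560 \right)} = \left(\left(72 - \left(6 - 1 + 3\right)\right) 212 + 294180\right) - \frac{54}{-27 - 560} = \left(\left(72 - 8\right) 212 + 294180\right) - \frac{54}{-587} = \left(\left(72 - 8\right) 212 + 294180\right) - - \frac{54}{587} = \left(64 \cdot 212 + 294180\right) + \frac{54}{587} = \left(13568 + 294180\right) + \frac{54}{587} = 307748 + \frac{54}{587} = \frac{180648130}{587}$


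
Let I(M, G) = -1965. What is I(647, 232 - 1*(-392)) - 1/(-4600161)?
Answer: -9039316364/4600161 ≈ -1965.0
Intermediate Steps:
I(647, 232 - 1*(-392)) - 1/(-4600161) = -1965 - 1/(-4600161) = -1965 - 1*(-1/4600161) = -1965 + 1/4600161 = -9039316364/4600161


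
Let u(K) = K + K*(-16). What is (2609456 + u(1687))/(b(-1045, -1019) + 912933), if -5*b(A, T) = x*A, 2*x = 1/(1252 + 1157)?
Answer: 1131858138/399864673 ≈ 2.8306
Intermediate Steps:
x = 1/4818 (x = 1/(2*(1252 + 1157)) = (½)/2409 = (½)*(1/2409) = 1/4818 ≈ 0.00020756)
b(A, T) = -A/24090
u(K) = -15*K (u(K) = K - 16*K = -15*K)
(2609456 + u(1687))/(b(-1045, -1019) + 912933) = (2609456 - 15*1687)/(-1/24090*(-1045) + 912933) = (2609456 - 25305)/(19/438 + 912933) = 2584151/(399864673/438) = 2584151*(438/399864673) = 1131858138/399864673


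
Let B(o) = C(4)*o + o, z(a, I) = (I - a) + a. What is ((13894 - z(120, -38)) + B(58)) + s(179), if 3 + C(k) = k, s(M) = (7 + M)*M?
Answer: 47342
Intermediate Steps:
s(M) = M*(7 + M)
C(k) = -3 + k
z(a, I) = I
B(o) = 2*o (B(o) = (-3 + 4)*o + o = 1*o + o = o + o = 2*o)
((13894 - z(120, -38)) + B(58)) + s(179) = ((13894 - 1*(-38)) + 2*58) + 179*(7 + 179) = ((13894 + 38) + 116) + 179*186 = (13932 + 116) + 33294 = 14048 + 33294 = 47342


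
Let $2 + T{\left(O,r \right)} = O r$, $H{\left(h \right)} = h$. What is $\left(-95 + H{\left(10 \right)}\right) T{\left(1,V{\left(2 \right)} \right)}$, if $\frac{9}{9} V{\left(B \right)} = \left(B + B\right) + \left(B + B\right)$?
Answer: $-510$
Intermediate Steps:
$V{\left(B \right)} = 4 B$ ($V{\left(B \right)} = \left(B + B\right) + \left(B + B\right) = 2 B + 2 B = 4 B$)
$T{\left(O,r \right)} = -2 + O r$
$\left(-95 + H{\left(10 \right)}\right) T{\left(1,V{\left(2 \right)} \right)} = \left(-95 + 10\right) \left(-2 + 1 \cdot 4 \cdot 2\right) = - 85 \left(-2 + 1 \cdot 8\right) = - 85 \left(-2 + 8\right) = \left(-85\right) 6 = -510$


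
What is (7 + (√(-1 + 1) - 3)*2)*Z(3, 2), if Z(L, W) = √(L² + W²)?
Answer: √13 ≈ 3.6056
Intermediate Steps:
(7 + (√(-1 + 1) - 3)*2)*Z(3, 2) = (7 + (√(-1 + 1) - 3)*2)*√(3² + 2²) = (7 + (√0 - 3)*2)*√(9 + 4) = (7 + (0 - 3)*2)*√13 = (7 - 3*2)*√13 = (7 - 6)*√13 = 1*√13 = √13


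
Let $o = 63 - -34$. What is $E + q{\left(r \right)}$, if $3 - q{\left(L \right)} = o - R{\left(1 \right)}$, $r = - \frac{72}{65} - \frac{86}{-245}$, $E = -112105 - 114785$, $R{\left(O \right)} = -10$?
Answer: $-226994$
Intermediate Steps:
$o = 97$ ($o = 63 + 34 = 97$)
$E = -226890$
$r = - \frac{482}{637}$ ($r = \left(-72\right) \frac{1}{65} - - \frac{86}{245} = - \frac{72}{65} + \frac{86}{245} = - \frac{482}{637} \approx -0.75667$)
$q{\left(L \right)} = -104$ ($q{\left(L \right)} = 3 - \left(97 - -10\right) = 3 - \left(97 + 10\right) = 3 - 107 = -104$)
$E + q{\left(r \right)} = -226890 - 104 = -226994$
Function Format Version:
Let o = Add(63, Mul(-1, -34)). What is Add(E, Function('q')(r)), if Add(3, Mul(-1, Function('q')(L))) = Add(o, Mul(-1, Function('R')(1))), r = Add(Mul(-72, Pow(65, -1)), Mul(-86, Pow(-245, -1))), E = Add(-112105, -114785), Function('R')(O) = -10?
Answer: -226994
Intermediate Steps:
o = 97 (o = Add(63, 34) = 97)
E = -226890
r = Rational(-482, 637) (r = Add(Mul(-72, Rational(1, 65)), Mul(-86, Rational(-1, 245))) = Add(Rational(-72, 65), Rational(86, 245)) = Rational(-482, 637) ≈ -0.75667)
Function('q')(L) = -104 (Function('q')(L) = Add(3, Mul(-1, Add(97, Mul(-1, -10)))) = Add(3, Mul(-1, Add(97, 10))) = Add(3, Mul(-1, 107)) = Add(3, -107) = -104)
Add(E, Function('q')(r)) = Add(-226890, -104) = -226994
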